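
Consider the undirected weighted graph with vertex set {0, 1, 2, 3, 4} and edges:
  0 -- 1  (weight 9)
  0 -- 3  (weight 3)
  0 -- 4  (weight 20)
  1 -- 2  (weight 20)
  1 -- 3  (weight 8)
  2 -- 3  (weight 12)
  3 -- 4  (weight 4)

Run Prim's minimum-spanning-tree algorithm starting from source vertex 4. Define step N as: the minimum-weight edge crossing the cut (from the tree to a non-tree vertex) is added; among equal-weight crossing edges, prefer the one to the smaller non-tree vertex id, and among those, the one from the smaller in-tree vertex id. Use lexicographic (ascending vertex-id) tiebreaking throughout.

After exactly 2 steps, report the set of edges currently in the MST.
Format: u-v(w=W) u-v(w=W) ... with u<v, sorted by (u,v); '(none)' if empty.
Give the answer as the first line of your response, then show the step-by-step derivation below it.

0-3(w=3) 3-4(w=4)

step 1: add edge 3-4 (w=4); MST = {3-4(w=4)}
step 2: add edge 0-3 (w=3); MST = {0-3(w=3) 3-4(w=4)}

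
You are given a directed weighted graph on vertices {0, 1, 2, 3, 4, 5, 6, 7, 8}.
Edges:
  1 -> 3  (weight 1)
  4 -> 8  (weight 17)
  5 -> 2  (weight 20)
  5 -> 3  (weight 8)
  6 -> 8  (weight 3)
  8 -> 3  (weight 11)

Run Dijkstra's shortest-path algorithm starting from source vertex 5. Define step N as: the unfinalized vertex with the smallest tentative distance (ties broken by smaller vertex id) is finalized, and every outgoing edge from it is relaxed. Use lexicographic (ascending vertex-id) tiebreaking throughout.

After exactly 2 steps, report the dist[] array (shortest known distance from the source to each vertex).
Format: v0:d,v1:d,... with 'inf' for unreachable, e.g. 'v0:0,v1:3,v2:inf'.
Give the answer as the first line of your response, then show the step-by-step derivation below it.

v0:inf,v1:inf,v2:20,v3:8,v4:inf,v5:0,v6:inf,v7:inf,v8:inf

step 1: dist = v0:inf,v1:inf,v2:20,v3:8,v4:inf,v5:0,v6:inf,v7:inf,v8:inf
step 2: dist = v0:inf,v1:inf,v2:20,v3:8,v4:inf,v5:0,v6:inf,v7:inf,v8:inf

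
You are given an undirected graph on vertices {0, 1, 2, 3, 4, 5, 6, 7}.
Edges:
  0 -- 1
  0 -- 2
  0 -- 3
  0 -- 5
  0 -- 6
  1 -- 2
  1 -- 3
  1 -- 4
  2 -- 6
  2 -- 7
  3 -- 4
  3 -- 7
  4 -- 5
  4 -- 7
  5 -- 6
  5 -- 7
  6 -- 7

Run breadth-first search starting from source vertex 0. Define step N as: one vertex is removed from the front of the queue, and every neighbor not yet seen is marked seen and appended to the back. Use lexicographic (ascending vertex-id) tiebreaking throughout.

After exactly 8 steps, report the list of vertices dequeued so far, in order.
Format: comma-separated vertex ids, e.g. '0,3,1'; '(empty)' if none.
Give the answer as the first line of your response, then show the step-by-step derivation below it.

0,1,2,3,5,6,4,7

step 1: dequeue 0; queue=[1,2,3,5,6]; order=0
step 2: dequeue 1; queue=[2,3,5,6,4]; order=0,1
step 3: dequeue 2; queue=[3,5,6,4,7]; order=0,1,2
step 4: dequeue 3; queue=[5,6,4,7]; order=0,1,2,3
step 5: dequeue 5; queue=[6,4,7]; order=0,1,2,3,5
step 6: dequeue 6; queue=[4,7]; order=0,1,2,3,5,6
step 7: dequeue 4; queue=[7]; order=0,1,2,3,5,6,4
step 8: dequeue 7; queue=[(empty)]; order=0,1,2,3,5,6,4,7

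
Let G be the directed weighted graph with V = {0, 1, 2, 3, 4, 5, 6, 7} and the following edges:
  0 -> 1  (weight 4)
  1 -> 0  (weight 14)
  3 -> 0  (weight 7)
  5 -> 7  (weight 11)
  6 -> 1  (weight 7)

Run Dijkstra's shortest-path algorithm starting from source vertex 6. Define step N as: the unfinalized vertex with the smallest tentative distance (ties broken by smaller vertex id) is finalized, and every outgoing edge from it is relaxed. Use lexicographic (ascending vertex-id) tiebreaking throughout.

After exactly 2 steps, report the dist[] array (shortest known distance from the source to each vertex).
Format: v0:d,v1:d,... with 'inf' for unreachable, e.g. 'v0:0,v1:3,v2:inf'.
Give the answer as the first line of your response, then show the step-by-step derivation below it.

v0:21,v1:7,v2:inf,v3:inf,v4:inf,v5:inf,v6:0,v7:inf

step 1: dist = v0:inf,v1:7,v2:inf,v3:inf,v4:inf,v5:inf,v6:0,v7:inf
step 2: dist = v0:21,v1:7,v2:inf,v3:inf,v4:inf,v5:inf,v6:0,v7:inf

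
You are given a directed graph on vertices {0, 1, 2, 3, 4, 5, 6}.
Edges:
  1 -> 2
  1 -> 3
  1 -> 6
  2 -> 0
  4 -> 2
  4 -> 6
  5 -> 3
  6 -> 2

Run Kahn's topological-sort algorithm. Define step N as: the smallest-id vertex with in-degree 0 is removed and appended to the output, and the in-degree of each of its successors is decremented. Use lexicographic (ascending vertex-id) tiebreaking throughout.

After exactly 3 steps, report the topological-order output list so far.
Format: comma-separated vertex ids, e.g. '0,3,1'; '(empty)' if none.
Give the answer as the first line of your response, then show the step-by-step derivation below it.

1,4,5

step 1: output 1; order=[1]; indeg=(1,0,2,1,0,0,1)
step 2: output 4; order=[1,4]; indeg=(1,0,1,1,0,0,0)
step 3: output 5; order=[1,4,5]; indeg=(1,0,1,0,0,0,0)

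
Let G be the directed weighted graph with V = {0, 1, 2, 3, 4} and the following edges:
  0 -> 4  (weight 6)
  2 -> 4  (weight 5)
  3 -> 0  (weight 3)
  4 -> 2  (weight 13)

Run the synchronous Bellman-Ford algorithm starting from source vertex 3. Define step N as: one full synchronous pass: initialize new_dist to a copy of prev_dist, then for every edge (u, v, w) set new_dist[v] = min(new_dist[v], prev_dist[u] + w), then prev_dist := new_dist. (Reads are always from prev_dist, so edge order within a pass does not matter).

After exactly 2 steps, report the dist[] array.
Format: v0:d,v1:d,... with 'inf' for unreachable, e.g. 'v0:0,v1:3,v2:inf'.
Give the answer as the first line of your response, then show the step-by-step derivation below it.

v0:3,v1:inf,v2:inf,v3:0,v4:9

step 1: dist = v0:3,v1:inf,v2:inf,v3:0,v4:inf
step 2: dist = v0:3,v1:inf,v2:inf,v3:0,v4:9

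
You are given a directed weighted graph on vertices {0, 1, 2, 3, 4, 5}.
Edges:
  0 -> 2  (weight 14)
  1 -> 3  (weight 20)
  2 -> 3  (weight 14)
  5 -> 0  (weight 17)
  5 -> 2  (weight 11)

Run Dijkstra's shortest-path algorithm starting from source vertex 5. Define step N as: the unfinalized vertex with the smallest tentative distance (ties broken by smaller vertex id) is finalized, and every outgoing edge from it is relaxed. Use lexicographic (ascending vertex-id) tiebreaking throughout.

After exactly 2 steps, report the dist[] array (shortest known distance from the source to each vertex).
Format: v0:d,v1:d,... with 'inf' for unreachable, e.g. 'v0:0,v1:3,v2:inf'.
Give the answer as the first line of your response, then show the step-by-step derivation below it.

v0:17,v1:inf,v2:11,v3:25,v4:inf,v5:0

step 1: dist = v0:17,v1:inf,v2:11,v3:inf,v4:inf,v5:0
step 2: dist = v0:17,v1:inf,v2:11,v3:25,v4:inf,v5:0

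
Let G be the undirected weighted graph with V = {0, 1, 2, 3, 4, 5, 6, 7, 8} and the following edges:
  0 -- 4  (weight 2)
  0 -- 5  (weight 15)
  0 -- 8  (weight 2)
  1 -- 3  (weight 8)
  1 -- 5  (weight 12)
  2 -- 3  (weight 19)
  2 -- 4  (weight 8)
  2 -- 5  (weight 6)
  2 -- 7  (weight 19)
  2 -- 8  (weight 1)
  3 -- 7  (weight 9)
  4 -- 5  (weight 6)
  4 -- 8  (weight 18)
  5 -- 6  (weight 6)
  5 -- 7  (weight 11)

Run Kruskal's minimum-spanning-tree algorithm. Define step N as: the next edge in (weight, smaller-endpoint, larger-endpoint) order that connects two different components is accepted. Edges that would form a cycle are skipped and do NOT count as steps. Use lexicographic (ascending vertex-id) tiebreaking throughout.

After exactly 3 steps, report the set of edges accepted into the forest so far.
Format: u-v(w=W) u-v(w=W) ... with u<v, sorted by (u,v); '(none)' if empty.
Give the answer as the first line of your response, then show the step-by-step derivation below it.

0-4(w=2) 0-8(w=2) 2-8(w=1)

step 1: add edge 2-8 (w=1); MST = {2-8(w=1)}
step 2: add edge 0-4 (w=2); MST = {0-4(w=2) 2-8(w=1)}
step 3: add edge 0-8 (w=2); MST = {0-4(w=2) 0-8(w=2) 2-8(w=1)}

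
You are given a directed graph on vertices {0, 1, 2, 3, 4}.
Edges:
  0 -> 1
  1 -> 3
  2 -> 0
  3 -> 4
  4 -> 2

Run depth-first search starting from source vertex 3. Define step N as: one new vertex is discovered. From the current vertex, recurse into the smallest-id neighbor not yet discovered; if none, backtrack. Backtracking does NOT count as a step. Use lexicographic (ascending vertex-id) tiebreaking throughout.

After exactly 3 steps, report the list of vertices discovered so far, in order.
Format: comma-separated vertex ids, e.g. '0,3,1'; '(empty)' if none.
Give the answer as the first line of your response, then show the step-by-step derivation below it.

3,4,2

step 1: discover 3; path=3; order=3
step 2: discover 4; path=3>4; order=3,4
step 3: discover 2; path=3>4>2; order=3,4,2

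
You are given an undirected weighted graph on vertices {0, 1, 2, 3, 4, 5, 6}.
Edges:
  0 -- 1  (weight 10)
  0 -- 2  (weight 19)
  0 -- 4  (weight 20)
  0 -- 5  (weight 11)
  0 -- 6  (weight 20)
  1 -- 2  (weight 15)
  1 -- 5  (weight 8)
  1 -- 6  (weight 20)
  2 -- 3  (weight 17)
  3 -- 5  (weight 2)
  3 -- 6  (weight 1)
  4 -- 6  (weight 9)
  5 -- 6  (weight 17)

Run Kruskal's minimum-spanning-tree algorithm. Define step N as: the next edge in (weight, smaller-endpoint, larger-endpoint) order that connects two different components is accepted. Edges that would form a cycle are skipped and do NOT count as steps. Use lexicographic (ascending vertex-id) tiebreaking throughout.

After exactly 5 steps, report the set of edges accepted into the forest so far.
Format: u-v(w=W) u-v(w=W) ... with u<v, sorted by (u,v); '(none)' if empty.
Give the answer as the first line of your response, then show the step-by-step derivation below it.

0-1(w=10) 1-5(w=8) 3-5(w=2) 3-6(w=1) 4-6(w=9)

step 1: add edge 3-6 (w=1); MST = {3-6(w=1)}
step 2: add edge 3-5 (w=2); MST = {3-5(w=2) 3-6(w=1)}
step 3: add edge 1-5 (w=8); MST = {1-5(w=8) 3-5(w=2) 3-6(w=1)}
step 4: add edge 4-6 (w=9); MST = {1-5(w=8) 3-5(w=2) 3-6(w=1) 4-6(w=9)}
step 5: add edge 0-1 (w=10); MST = {0-1(w=10) 1-5(w=8) 3-5(w=2) 3-6(w=1) 4-6(w=9)}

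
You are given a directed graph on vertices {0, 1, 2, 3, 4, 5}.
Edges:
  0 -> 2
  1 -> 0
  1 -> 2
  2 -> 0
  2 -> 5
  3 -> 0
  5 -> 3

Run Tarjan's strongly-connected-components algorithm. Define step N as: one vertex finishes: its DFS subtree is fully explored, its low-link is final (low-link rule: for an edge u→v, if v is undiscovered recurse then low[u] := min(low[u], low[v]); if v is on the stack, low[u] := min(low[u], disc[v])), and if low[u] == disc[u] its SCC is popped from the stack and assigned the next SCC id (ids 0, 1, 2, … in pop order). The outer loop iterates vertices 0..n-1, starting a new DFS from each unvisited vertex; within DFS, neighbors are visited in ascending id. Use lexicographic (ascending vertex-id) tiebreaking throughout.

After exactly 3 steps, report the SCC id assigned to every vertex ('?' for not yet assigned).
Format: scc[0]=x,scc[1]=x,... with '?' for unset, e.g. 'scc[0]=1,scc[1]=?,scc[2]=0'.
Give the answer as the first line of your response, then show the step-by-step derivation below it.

scc[0]=?,scc[1]=?,scc[2]=?,scc[3]=?,scc[4]=?,scc[5]=?

step 1: low=(low[0]=0,low[1]=?,low[2]=0,low[3]=0,low[4]=?,low[5]=2); scc=(scc[0]=?,scc[1]=?,scc[2]=?,scc[3]=?,scc[4]=?,scc[5]=?)
step 2: low=(low[0]=0,low[1]=?,low[2]=0,low[3]=0,low[4]=?,low[5]=0); scc=(scc[0]=?,scc[1]=?,scc[2]=?,scc[3]=?,scc[4]=?,scc[5]=?)
step 3: low=(low[0]=0,low[1]=?,low[2]=0,low[3]=0,low[4]=?,low[5]=0); scc=(scc[0]=?,scc[1]=?,scc[2]=?,scc[3]=?,scc[4]=?,scc[5]=?)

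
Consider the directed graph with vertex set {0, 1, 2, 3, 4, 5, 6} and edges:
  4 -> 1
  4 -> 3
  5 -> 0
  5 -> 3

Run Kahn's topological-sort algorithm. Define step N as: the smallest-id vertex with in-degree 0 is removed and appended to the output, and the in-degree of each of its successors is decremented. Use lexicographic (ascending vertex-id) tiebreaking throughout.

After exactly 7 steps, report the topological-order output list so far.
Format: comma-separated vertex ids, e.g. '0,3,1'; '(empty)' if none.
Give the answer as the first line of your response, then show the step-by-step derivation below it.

2,4,1,5,0,3,6

step 1: output 2; order=[2]; indeg=(1,1,0,2,0,0,0)
step 2: output 4; order=[2,4]; indeg=(1,0,0,1,0,0,0)
step 3: output 1; order=[2,4,1]; indeg=(1,0,0,1,0,0,0)
step 4: output 5; order=[2,4,1,5]; indeg=(0,0,0,0,0,0,0)
step 5: output 0; order=[2,4,1,5,0]; indeg=(0,0,0,0,0,0,0)
step 6: output 3; order=[2,4,1,5,0,3]; indeg=(0,0,0,0,0,0,0)
step 7: output 6; order=[2,4,1,5,0,3,6]; indeg=(0,0,0,0,0,0,0)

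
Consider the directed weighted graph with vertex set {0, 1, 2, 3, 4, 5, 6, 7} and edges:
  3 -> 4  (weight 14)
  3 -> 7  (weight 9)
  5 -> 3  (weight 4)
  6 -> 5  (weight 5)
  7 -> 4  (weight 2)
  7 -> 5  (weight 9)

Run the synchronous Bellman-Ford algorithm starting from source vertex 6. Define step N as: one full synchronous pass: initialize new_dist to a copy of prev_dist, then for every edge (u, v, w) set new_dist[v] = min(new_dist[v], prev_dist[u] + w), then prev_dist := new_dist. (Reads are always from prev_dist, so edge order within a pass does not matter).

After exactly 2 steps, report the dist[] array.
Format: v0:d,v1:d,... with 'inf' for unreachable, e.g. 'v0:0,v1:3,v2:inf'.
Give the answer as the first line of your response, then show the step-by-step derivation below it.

v0:inf,v1:inf,v2:inf,v3:9,v4:inf,v5:5,v6:0,v7:inf

step 1: dist = v0:inf,v1:inf,v2:inf,v3:inf,v4:inf,v5:5,v6:0,v7:inf
step 2: dist = v0:inf,v1:inf,v2:inf,v3:9,v4:inf,v5:5,v6:0,v7:inf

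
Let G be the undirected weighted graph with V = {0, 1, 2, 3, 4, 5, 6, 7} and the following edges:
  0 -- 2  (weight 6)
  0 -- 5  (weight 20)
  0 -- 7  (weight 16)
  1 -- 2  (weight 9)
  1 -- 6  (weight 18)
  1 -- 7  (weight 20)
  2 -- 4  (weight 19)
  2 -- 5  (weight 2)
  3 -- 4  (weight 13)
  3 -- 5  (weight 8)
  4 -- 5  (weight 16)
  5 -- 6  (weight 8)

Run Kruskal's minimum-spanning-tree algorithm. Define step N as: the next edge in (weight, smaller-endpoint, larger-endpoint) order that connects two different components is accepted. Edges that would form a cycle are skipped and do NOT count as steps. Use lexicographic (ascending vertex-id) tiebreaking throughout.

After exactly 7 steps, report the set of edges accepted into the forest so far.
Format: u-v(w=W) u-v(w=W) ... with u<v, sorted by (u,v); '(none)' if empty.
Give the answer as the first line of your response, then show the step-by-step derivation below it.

0-2(w=6) 0-7(w=16) 1-2(w=9) 2-5(w=2) 3-4(w=13) 3-5(w=8) 5-6(w=8)

step 1: add edge 2-5 (w=2); MST = {2-5(w=2)}
step 2: add edge 0-2 (w=6); MST = {0-2(w=6) 2-5(w=2)}
step 3: add edge 3-5 (w=8); MST = {0-2(w=6) 2-5(w=2) 3-5(w=8)}
step 4: add edge 5-6 (w=8); MST = {0-2(w=6) 2-5(w=2) 3-5(w=8) 5-6(w=8)}
step 5: add edge 1-2 (w=9); MST = {0-2(w=6) 1-2(w=9) 2-5(w=2) 3-5(w=8) 5-6(w=8)}
step 6: add edge 3-4 (w=13); MST = {0-2(w=6) 1-2(w=9) 2-5(w=2) 3-4(w=13) 3-5(w=8) 5-6(w=8)}
step 7: add edge 0-7 (w=16); MST = {0-2(w=6) 0-7(w=16) 1-2(w=9) 2-5(w=2) 3-4(w=13) 3-5(w=8) 5-6(w=8)}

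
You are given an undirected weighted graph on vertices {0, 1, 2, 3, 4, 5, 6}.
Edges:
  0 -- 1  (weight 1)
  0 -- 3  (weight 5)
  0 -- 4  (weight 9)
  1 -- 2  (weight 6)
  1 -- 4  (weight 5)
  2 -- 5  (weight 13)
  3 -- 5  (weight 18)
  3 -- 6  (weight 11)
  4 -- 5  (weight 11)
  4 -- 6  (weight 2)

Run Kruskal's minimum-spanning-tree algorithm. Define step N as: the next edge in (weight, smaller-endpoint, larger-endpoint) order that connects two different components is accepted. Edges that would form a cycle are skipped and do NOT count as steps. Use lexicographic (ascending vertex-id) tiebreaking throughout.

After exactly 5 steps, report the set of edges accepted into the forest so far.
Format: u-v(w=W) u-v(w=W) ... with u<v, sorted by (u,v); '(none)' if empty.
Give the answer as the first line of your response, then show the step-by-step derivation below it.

0-1(w=1) 0-3(w=5) 1-2(w=6) 1-4(w=5) 4-6(w=2)

step 1: add edge 0-1 (w=1); MST = {0-1(w=1)}
step 2: add edge 4-6 (w=2); MST = {0-1(w=1) 4-6(w=2)}
step 3: add edge 0-3 (w=5); MST = {0-1(w=1) 0-3(w=5) 4-6(w=2)}
step 4: add edge 1-4 (w=5); MST = {0-1(w=1) 0-3(w=5) 1-4(w=5) 4-6(w=2)}
step 5: add edge 1-2 (w=6); MST = {0-1(w=1) 0-3(w=5) 1-2(w=6) 1-4(w=5) 4-6(w=2)}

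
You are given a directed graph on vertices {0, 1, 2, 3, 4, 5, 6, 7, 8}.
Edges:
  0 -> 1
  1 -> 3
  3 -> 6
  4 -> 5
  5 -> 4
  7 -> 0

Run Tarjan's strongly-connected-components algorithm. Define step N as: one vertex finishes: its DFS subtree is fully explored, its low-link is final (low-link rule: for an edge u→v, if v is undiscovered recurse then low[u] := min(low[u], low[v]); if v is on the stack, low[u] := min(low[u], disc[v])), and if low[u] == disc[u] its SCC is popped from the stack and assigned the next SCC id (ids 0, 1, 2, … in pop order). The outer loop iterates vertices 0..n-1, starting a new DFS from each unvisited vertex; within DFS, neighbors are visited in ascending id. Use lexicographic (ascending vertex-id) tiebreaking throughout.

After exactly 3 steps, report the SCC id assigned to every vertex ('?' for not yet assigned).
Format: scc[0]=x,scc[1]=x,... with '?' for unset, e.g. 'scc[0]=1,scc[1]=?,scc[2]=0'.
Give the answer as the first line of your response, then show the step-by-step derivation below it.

scc[0]=?,scc[1]=2,scc[2]=?,scc[3]=1,scc[4]=?,scc[5]=?,scc[6]=0,scc[7]=?,scc[8]=?

step 1: low=(low[0]=0,low[1]=1,low[2]=?,low[3]=2,low[4]=?,low[5]=?,low[6]=3,low[7]=?,low[8]=?); scc=(scc[0]=?,scc[1]=?,scc[2]=?,scc[3]=?,scc[4]=?,scc[5]=?,scc[6]=0,scc[7]=?,scc[8]=?)
step 2: low=(low[0]=0,low[1]=1,low[2]=?,low[3]=2,low[4]=?,low[5]=?,low[6]=3,low[7]=?,low[8]=?); scc=(scc[0]=?,scc[1]=?,scc[2]=?,scc[3]=1,scc[4]=?,scc[5]=?,scc[6]=0,scc[7]=?,scc[8]=?)
step 3: low=(low[0]=0,low[1]=1,low[2]=?,low[3]=2,low[4]=?,low[5]=?,low[6]=3,low[7]=?,low[8]=?); scc=(scc[0]=?,scc[1]=2,scc[2]=?,scc[3]=1,scc[4]=?,scc[5]=?,scc[6]=0,scc[7]=?,scc[8]=?)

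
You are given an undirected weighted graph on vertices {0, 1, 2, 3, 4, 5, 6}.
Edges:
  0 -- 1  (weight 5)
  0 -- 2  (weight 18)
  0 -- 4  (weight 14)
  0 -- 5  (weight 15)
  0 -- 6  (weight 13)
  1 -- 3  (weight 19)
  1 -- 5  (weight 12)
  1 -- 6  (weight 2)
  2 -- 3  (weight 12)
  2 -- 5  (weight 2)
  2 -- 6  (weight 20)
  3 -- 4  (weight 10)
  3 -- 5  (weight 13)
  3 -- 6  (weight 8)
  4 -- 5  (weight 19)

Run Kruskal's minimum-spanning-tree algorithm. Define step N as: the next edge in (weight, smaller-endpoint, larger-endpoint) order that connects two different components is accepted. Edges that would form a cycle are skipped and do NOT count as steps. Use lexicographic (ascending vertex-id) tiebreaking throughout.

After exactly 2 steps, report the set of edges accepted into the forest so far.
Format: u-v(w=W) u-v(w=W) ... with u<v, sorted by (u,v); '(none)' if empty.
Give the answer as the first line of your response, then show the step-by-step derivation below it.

1-6(w=2) 2-5(w=2)

step 1: add edge 1-6 (w=2); MST = {1-6(w=2)}
step 2: add edge 2-5 (w=2); MST = {1-6(w=2) 2-5(w=2)}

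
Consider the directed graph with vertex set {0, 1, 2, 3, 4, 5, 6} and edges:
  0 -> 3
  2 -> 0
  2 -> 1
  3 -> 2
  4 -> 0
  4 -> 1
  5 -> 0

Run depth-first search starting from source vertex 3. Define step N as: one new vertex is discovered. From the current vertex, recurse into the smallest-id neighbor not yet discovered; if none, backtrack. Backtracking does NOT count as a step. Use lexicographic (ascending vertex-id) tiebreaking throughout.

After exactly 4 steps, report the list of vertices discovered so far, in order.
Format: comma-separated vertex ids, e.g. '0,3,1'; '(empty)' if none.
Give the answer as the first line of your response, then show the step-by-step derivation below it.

3,2,0,1

step 1: discover 3; path=3; order=3
step 2: discover 2; path=3>2; order=3,2
step 3: discover 0; path=3>2>0; order=3,2,0
step 4: discover 1; path=3>2>1; order=3,2,0,1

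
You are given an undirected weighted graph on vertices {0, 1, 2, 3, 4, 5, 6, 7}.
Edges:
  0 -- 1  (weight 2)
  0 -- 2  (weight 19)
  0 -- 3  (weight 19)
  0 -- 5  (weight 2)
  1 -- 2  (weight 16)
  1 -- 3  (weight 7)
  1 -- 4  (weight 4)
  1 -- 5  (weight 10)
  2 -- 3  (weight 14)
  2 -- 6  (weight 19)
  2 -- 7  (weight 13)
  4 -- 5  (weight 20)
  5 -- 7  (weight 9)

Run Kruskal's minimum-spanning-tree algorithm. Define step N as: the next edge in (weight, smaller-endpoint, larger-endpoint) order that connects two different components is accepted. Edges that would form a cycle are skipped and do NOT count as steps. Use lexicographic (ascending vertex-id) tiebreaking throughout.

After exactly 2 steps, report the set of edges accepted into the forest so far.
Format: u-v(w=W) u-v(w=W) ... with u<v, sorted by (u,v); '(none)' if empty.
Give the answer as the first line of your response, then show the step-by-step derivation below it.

0-1(w=2) 0-5(w=2)

step 1: add edge 0-1 (w=2); MST = {0-1(w=2)}
step 2: add edge 0-5 (w=2); MST = {0-1(w=2) 0-5(w=2)}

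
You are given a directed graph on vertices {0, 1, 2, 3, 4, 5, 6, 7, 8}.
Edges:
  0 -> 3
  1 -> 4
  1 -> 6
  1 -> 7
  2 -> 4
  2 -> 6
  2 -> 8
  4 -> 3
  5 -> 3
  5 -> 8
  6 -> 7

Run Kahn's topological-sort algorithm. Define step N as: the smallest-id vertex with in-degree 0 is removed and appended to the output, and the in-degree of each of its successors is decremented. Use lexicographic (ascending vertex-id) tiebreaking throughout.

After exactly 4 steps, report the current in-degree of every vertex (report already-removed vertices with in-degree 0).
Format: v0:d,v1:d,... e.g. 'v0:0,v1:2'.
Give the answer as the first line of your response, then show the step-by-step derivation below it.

v0:0,v1:0,v2:0,v3:1,v4:0,v5:0,v6:0,v7:1,v8:1

step 1: output 0; order=[0]; indeg=(0,0,0,2,2,0,2,2,2)
step 2: output 1; order=[0,1]; indeg=(0,0,0,2,1,0,1,1,2)
step 3: output 2; order=[0,1,2]; indeg=(0,0,0,2,0,0,0,1,1)
step 4: output 4; order=[0,1,2,4]; indeg=(0,0,0,1,0,0,0,1,1)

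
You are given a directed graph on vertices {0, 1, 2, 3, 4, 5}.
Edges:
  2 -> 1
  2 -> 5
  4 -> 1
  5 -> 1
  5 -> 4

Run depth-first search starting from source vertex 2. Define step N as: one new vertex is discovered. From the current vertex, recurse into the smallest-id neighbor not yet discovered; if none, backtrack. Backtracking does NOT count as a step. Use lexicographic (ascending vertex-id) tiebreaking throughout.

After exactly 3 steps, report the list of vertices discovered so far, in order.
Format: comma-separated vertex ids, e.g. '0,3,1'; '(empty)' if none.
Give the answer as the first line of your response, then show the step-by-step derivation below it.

2,1,5

step 1: discover 2; path=2; order=2
step 2: discover 1; path=2>1; order=2,1
step 3: discover 5; path=2>5; order=2,1,5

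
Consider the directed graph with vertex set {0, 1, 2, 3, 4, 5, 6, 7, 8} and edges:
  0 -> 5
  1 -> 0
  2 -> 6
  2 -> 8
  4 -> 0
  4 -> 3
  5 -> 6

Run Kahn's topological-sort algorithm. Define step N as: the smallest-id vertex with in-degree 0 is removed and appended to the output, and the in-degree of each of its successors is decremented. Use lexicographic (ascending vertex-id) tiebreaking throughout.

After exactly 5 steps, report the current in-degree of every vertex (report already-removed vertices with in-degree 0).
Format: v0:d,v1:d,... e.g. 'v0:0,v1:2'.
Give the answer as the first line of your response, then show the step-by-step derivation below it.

v0:0,v1:0,v2:0,v3:0,v4:0,v5:0,v6:1,v7:0,v8:0

step 1: output 1; order=[1]; indeg=(1,0,0,1,0,1,2,0,1)
step 2: output 2; order=[1,2]; indeg=(1,0,0,1,0,1,1,0,0)
step 3: output 4; order=[1,2,4]; indeg=(0,0,0,0,0,1,1,0,0)
step 4: output 0; order=[1,2,4,0]; indeg=(0,0,0,0,0,0,1,0,0)
step 5: output 3; order=[1,2,4,0,3]; indeg=(0,0,0,0,0,0,1,0,0)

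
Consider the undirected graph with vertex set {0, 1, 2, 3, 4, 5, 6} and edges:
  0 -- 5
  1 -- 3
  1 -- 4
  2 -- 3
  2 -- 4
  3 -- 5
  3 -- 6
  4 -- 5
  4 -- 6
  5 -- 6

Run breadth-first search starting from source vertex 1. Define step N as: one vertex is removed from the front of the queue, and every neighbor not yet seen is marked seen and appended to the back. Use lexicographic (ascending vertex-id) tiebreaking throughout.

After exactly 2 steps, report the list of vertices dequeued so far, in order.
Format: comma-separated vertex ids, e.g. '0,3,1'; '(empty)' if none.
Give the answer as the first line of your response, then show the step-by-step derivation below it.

1,3

step 1: dequeue 1; queue=[3,4]; order=1
step 2: dequeue 3; queue=[4,2,5,6]; order=1,3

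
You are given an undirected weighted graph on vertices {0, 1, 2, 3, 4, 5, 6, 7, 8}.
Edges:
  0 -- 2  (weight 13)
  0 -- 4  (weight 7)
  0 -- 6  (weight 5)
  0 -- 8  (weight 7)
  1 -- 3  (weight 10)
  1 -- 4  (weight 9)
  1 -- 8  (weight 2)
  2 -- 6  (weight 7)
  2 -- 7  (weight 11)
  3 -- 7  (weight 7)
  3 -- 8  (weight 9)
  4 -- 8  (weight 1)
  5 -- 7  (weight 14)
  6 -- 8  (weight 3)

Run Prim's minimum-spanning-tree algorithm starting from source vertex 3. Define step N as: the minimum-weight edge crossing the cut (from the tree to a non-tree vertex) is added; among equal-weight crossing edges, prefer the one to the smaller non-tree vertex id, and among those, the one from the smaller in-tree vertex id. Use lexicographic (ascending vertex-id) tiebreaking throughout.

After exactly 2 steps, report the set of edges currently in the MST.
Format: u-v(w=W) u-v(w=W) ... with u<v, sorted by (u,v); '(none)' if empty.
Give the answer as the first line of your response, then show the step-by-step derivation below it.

3-7(w=7) 3-8(w=9)

step 1: add edge 3-7 (w=7); MST = {3-7(w=7)}
step 2: add edge 3-8 (w=9); MST = {3-7(w=7) 3-8(w=9)}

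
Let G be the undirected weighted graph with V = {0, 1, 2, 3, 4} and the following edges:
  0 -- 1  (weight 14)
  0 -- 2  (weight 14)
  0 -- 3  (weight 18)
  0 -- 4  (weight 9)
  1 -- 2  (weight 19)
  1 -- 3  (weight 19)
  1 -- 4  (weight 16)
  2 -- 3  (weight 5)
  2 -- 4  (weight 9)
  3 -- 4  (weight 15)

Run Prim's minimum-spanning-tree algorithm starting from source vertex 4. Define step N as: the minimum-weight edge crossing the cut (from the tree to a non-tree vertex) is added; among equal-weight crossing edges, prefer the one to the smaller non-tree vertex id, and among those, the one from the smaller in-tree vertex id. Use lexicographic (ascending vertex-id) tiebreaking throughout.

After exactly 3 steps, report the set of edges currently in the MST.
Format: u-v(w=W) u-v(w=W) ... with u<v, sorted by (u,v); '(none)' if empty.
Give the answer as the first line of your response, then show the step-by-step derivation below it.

0-4(w=9) 2-3(w=5) 2-4(w=9)

step 1: add edge 0-4 (w=9); MST = {0-4(w=9)}
step 2: add edge 2-4 (w=9); MST = {0-4(w=9) 2-4(w=9)}
step 3: add edge 2-3 (w=5); MST = {0-4(w=9) 2-3(w=5) 2-4(w=9)}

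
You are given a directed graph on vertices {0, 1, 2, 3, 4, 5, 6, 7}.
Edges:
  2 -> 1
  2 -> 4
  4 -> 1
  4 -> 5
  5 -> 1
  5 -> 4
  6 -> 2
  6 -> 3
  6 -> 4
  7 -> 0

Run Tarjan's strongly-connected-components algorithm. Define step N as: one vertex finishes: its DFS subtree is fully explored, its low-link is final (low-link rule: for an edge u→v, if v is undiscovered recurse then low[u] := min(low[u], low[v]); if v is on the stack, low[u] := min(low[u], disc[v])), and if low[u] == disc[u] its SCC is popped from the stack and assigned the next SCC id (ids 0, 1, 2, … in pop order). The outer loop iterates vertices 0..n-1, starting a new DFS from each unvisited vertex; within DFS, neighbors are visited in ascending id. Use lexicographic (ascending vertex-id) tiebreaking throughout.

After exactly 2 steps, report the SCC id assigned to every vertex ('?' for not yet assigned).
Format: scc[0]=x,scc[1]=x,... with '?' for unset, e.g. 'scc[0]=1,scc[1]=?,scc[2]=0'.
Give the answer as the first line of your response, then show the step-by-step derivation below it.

scc[0]=0,scc[1]=1,scc[2]=?,scc[3]=?,scc[4]=?,scc[5]=?,scc[6]=?,scc[7]=?

step 1: low=(low[0]=0,low[1]=?,low[2]=?,low[3]=?,low[4]=?,low[5]=?,low[6]=?,low[7]=?); scc=(scc[0]=0,scc[1]=?,scc[2]=?,scc[3]=?,scc[4]=?,scc[5]=?,scc[6]=?,scc[7]=?)
step 2: low=(low[0]=0,low[1]=1,low[2]=?,low[3]=?,low[4]=?,low[5]=?,low[6]=?,low[7]=?); scc=(scc[0]=0,scc[1]=1,scc[2]=?,scc[3]=?,scc[4]=?,scc[5]=?,scc[6]=?,scc[7]=?)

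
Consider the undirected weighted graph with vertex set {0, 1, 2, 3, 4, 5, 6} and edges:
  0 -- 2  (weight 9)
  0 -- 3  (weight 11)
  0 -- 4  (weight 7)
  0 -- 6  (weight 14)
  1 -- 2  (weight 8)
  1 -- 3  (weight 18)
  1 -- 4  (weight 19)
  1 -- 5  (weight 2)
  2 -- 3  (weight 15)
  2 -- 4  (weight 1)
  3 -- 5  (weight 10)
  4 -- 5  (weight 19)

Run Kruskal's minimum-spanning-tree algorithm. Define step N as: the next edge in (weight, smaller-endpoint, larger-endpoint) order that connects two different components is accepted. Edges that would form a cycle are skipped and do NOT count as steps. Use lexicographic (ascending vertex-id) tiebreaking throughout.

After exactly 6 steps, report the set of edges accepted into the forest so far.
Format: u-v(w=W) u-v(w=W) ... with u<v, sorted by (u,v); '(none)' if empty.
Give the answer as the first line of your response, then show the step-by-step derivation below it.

0-4(w=7) 0-6(w=14) 1-2(w=8) 1-5(w=2) 2-4(w=1) 3-5(w=10)

step 1: add edge 2-4 (w=1); MST = {2-4(w=1)}
step 2: add edge 1-5 (w=2); MST = {1-5(w=2) 2-4(w=1)}
step 3: add edge 0-4 (w=7); MST = {0-4(w=7) 1-5(w=2) 2-4(w=1)}
step 4: add edge 1-2 (w=8); MST = {0-4(w=7) 1-2(w=8) 1-5(w=2) 2-4(w=1)}
step 5: add edge 3-5 (w=10); MST = {0-4(w=7) 1-2(w=8) 1-5(w=2) 2-4(w=1) 3-5(w=10)}
step 6: add edge 0-6 (w=14); MST = {0-4(w=7) 0-6(w=14) 1-2(w=8) 1-5(w=2) 2-4(w=1) 3-5(w=10)}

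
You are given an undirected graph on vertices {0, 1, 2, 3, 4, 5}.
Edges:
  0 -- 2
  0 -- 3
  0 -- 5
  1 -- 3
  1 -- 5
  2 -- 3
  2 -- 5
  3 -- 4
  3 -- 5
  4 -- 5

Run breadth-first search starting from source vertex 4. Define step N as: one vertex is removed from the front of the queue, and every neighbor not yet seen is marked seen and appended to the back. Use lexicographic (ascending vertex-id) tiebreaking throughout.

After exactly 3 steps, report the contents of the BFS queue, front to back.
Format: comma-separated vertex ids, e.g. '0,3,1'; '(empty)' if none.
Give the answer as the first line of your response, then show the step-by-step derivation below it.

0,1,2

step 1: dequeue 4; queue=[3,5]; order=4
step 2: dequeue 3; queue=[5,0,1,2]; order=4,3
step 3: dequeue 5; queue=[0,1,2]; order=4,3,5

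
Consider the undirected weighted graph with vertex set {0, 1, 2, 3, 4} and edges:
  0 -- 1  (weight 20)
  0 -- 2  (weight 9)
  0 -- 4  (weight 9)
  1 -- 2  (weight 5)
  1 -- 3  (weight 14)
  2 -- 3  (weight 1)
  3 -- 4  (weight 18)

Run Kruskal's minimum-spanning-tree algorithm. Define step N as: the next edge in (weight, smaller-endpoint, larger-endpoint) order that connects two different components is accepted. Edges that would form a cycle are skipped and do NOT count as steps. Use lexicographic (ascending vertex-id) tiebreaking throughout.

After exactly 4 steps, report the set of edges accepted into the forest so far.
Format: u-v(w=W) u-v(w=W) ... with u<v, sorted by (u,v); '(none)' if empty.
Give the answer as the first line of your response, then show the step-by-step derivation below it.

0-2(w=9) 0-4(w=9) 1-2(w=5) 2-3(w=1)

step 1: add edge 2-3 (w=1); MST = {2-3(w=1)}
step 2: add edge 1-2 (w=5); MST = {1-2(w=5) 2-3(w=1)}
step 3: add edge 0-2 (w=9); MST = {0-2(w=9) 1-2(w=5) 2-3(w=1)}
step 4: add edge 0-4 (w=9); MST = {0-2(w=9) 0-4(w=9) 1-2(w=5) 2-3(w=1)}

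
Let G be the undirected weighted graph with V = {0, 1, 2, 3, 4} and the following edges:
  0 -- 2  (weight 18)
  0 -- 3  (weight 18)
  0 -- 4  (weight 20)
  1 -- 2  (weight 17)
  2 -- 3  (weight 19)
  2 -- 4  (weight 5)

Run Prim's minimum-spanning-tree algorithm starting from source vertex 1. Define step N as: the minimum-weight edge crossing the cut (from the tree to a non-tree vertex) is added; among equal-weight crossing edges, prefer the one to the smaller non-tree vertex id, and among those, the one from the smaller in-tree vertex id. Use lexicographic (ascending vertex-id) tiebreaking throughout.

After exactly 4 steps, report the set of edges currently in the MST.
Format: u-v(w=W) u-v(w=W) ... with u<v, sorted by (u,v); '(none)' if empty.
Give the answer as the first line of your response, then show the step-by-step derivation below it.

0-2(w=18) 0-3(w=18) 1-2(w=17) 2-4(w=5)

step 1: add edge 1-2 (w=17); MST = {1-2(w=17)}
step 2: add edge 2-4 (w=5); MST = {1-2(w=17) 2-4(w=5)}
step 3: add edge 0-2 (w=18); MST = {0-2(w=18) 1-2(w=17) 2-4(w=5)}
step 4: add edge 0-3 (w=18); MST = {0-2(w=18) 0-3(w=18) 1-2(w=17) 2-4(w=5)}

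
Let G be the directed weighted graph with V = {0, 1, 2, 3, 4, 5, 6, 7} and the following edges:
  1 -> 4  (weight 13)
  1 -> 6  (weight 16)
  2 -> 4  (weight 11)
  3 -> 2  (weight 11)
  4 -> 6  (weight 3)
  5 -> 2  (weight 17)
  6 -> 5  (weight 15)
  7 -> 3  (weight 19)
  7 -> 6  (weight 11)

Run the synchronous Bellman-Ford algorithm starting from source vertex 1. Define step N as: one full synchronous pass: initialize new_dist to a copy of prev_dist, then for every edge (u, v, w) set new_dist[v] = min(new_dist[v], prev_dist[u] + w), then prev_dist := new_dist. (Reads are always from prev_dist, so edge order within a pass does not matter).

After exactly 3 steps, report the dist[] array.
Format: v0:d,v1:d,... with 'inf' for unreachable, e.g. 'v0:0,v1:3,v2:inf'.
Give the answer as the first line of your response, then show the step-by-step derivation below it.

v0:inf,v1:0,v2:48,v3:inf,v4:13,v5:31,v6:16,v7:inf

step 1: dist = v0:inf,v1:0,v2:inf,v3:inf,v4:13,v5:inf,v6:16,v7:inf
step 2: dist = v0:inf,v1:0,v2:inf,v3:inf,v4:13,v5:31,v6:16,v7:inf
step 3: dist = v0:inf,v1:0,v2:48,v3:inf,v4:13,v5:31,v6:16,v7:inf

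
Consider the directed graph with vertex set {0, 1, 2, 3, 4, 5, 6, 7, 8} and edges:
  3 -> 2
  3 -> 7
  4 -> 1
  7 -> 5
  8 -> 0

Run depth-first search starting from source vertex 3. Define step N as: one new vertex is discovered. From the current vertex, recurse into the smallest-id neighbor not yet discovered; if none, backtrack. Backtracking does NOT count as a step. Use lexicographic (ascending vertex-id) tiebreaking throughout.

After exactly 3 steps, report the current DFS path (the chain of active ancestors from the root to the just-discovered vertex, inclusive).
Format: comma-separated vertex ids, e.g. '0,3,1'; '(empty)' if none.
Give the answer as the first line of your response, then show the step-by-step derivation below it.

3,7

step 1: discover 3; path=3; order=3
step 2: discover 2; path=3>2; order=3,2
step 3: discover 7; path=3>7; order=3,2,7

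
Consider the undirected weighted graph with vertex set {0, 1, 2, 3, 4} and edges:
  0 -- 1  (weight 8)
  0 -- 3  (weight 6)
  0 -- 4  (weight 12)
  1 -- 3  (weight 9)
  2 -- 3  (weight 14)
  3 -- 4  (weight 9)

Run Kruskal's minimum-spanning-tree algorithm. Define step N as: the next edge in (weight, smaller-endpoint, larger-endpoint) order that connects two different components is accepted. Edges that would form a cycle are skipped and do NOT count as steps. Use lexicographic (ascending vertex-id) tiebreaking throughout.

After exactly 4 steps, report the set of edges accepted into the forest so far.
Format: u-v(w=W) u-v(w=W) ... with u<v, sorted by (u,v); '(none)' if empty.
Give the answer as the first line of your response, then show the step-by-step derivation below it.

0-1(w=8) 0-3(w=6) 2-3(w=14) 3-4(w=9)

step 1: add edge 0-3 (w=6); MST = {0-3(w=6)}
step 2: add edge 0-1 (w=8); MST = {0-1(w=8) 0-3(w=6)}
step 3: add edge 3-4 (w=9); MST = {0-1(w=8) 0-3(w=6) 3-4(w=9)}
step 4: add edge 2-3 (w=14); MST = {0-1(w=8) 0-3(w=6) 2-3(w=14) 3-4(w=9)}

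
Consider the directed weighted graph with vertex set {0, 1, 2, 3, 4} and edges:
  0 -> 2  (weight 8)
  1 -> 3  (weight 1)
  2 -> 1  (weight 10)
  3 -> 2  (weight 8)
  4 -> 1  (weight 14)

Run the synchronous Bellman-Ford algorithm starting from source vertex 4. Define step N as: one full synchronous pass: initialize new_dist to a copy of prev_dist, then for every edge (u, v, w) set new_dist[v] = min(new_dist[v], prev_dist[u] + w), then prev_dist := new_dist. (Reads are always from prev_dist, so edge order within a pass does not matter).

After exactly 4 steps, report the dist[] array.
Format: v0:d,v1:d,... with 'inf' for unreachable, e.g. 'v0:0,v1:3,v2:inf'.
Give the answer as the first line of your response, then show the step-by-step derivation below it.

v0:inf,v1:14,v2:23,v3:15,v4:0

step 1: dist = v0:inf,v1:14,v2:inf,v3:inf,v4:0
step 2: dist = v0:inf,v1:14,v2:inf,v3:15,v4:0
step 3: dist = v0:inf,v1:14,v2:23,v3:15,v4:0
step 4: dist = v0:inf,v1:14,v2:23,v3:15,v4:0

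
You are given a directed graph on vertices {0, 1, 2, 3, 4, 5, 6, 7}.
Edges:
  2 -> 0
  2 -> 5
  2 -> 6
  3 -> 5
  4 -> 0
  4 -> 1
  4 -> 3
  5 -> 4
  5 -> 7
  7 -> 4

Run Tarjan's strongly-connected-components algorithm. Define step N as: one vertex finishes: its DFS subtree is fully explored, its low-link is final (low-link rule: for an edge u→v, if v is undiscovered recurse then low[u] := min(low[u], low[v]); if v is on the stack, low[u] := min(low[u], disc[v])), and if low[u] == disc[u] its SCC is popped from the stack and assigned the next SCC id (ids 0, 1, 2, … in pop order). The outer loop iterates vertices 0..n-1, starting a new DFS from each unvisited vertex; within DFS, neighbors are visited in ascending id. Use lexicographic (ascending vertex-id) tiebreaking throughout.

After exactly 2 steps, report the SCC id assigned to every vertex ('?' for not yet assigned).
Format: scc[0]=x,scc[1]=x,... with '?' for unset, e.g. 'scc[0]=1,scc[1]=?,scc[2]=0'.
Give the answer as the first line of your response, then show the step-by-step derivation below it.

scc[0]=0,scc[1]=1,scc[2]=?,scc[3]=?,scc[4]=?,scc[5]=?,scc[6]=?,scc[7]=?

step 1: low=(low[0]=0,low[1]=?,low[2]=?,low[3]=?,low[4]=?,low[5]=?,low[6]=?,low[7]=?); scc=(scc[0]=0,scc[1]=?,scc[2]=?,scc[3]=?,scc[4]=?,scc[5]=?,scc[6]=?,scc[7]=?)
step 2: low=(low[0]=0,low[1]=1,low[2]=?,low[3]=?,low[4]=?,low[5]=?,low[6]=?,low[7]=?); scc=(scc[0]=0,scc[1]=1,scc[2]=?,scc[3]=?,scc[4]=?,scc[5]=?,scc[6]=?,scc[7]=?)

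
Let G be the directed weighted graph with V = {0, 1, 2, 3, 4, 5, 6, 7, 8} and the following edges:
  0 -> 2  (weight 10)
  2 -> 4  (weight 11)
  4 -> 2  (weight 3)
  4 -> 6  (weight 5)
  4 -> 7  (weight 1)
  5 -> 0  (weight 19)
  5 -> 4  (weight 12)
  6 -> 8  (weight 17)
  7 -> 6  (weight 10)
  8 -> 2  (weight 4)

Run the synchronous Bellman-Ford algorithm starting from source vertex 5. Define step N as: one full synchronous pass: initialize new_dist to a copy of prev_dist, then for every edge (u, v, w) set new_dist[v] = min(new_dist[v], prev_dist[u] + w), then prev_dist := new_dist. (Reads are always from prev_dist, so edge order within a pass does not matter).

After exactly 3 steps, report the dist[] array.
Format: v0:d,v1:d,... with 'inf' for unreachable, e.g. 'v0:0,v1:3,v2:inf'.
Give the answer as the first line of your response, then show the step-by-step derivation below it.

v0:19,v1:inf,v2:15,v3:inf,v4:12,v5:0,v6:17,v7:13,v8:34

step 1: dist = v0:19,v1:inf,v2:inf,v3:inf,v4:12,v5:0,v6:inf,v7:inf,v8:inf
step 2: dist = v0:19,v1:inf,v2:15,v3:inf,v4:12,v5:0,v6:17,v7:13,v8:inf
step 3: dist = v0:19,v1:inf,v2:15,v3:inf,v4:12,v5:0,v6:17,v7:13,v8:34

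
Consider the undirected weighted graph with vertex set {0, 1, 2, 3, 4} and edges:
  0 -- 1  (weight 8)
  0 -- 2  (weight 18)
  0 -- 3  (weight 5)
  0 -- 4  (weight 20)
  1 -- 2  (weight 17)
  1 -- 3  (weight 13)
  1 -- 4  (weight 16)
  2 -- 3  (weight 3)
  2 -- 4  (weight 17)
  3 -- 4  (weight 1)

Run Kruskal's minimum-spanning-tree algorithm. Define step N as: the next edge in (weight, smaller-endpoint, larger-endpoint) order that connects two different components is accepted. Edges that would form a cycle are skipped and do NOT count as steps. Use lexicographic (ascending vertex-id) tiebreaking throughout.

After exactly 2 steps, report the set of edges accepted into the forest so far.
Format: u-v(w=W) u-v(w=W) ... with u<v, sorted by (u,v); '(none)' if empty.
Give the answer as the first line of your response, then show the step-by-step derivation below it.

2-3(w=3) 3-4(w=1)

step 1: add edge 3-4 (w=1); MST = {3-4(w=1)}
step 2: add edge 2-3 (w=3); MST = {2-3(w=3) 3-4(w=1)}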